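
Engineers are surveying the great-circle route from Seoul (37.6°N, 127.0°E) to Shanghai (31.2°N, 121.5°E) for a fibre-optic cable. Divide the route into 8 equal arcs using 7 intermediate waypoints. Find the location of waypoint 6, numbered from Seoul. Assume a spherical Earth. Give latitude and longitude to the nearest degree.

≈ (33°N, 123°E)

Write both endpoints as unit vectors p₁, p₂ with components (cos φ cos λ, cos φ sin λ, sin φ).
The central angle between the endpoints is δ = arccos(p₁·p₂) ≈ 0.137 rad (7.8°).
Interpolate at f = 6/8 with slerp weights a = sin((1−f)δ)/sin δ ≈ 0.251, b = sin(fδ)/sin δ ≈ 0.751.
p = a·p₁ + b·p₂ ≈ (-0.455, 0.706, 0.542); φ = arcsin(p_z) ≈ 32.82°, λ = atan2(p_y, p_x) ≈ 122.80°.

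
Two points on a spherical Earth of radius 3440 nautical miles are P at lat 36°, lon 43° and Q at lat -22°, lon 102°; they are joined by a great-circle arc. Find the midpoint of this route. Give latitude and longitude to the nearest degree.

Write both endpoints as unit vectors p₁, p₂ with components (cos φ cos λ, cos φ sin λ, sin φ).
The central angle between the endpoints is δ = arccos(p₁·p₂) ≈ 1.404 rad (80.4°).
Interpolate at f = 1/2 with slerp weights a = sin((1−f)δ)/sin δ ≈ 0.655, b = sin(fδ)/sin δ ≈ 0.655.
p = a·p₁ + b·p₂ ≈ (0.261, 0.955, 0.140); φ = arcsin(p_z) ≈ 8.02°, λ = atan2(p_y, p_x) ≈ 74.71°.

≈ lat 8°, lon 75°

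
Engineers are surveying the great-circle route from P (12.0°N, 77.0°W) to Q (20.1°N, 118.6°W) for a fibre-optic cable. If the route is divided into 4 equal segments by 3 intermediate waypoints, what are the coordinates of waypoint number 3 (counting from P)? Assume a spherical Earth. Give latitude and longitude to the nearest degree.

Convert each endpoint to a unit vector on the sphere (x = cos φ cos λ, y = cos φ sin λ, z = sin φ).
The central angle between the endpoints is δ = arccos(p₁·p₂) ≈ 0.710 rad (40.7°).
Interpolate at f = 3/4 with slerp weights a = sin((1−f)δ)/sin δ ≈ 0.271, b = sin(fδ)/sin δ ≈ 0.779.
p = a·p₁ + b·p₂ ≈ (-0.291, -0.900, 0.324); φ = arcsin(p_z) ≈ 18.90°, λ = atan2(p_y, p_x) ≈ -107.88°.

≈ (19°N, 108°W)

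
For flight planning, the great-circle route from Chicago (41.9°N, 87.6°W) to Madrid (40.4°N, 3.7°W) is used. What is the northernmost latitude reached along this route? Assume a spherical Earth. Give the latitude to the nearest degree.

The great circle lies in the plane with unit normal n̂ = (p₁ × p₂)/|p₁ × p₂|.
Here n̂_z ≈ +0.648; the vertex latitude is φ_max = arccos|n̂_z| ≈ 49.6°.

≈ 50°N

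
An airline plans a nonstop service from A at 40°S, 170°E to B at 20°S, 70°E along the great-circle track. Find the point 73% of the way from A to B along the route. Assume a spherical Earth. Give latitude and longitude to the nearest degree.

Write both endpoints as unit vectors p₁, p₂ with components (cos φ cos λ, cos φ sin λ, sin φ).
The central angle between the endpoints is δ = arccos(p₁·p₂) ≈ 1.476 rad (84.6°).
Interpolate at f = 0.73 with slerp weights a = sin((1−f)δ)/sin δ ≈ 0.390, b = sin(fδ)/sin δ ≈ 0.885.
p = a·p₁ + b·p₂ ≈ (-0.010, 0.833, -0.553); φ = arcsin(p_z) ≈ -33.58°, λ = atan2(p_y, p_x) ≈ 90.67°.

≈ 34°S, 91°E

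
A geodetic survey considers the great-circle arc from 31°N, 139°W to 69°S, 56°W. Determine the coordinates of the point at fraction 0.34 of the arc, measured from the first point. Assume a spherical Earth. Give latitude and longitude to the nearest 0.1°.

≈ 6.0°S, 124.3°W

From cos δ = sin φ₁ sin φ₂ + cos φ₁ cos φ₂ cos Δλ, the central angle is δ ≈ 2.030 rad (116.3°).
Interpolate at f = 0.34 with slerp weights a = sin((1−f)δ)/sin δ ≈ 1.086, b = sin(fδ)/sin δ ≈ 0.710.
p = a·p₁ + b·p₂ ≈ (-0.560, -0.822, -0.104); φ = arcsin(p_z) ≈ -5.96°, λ = atan2(p_y, p_x) ≈ -124.28°.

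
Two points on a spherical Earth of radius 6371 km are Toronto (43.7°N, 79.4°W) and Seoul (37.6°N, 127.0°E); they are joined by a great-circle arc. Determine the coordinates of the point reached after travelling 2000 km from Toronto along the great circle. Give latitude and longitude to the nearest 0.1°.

Convert each endpoint to a unit vector on the sphere (x = cos φ cos λ, y = cos φ sin λ, z = sin φ).
The central angle between the endpoints is δ = arccos(p₁·p₂) ≈ 1.662 rad (95.3°). The total great-circle distance is δ·R ≈ 1.662 × 6371 ≈ 10591 km, so the target fraction is f = 2000/10591 ≈ 0.189.
Interpolate at f ≈ 0.189 with slerp weights a = sin((1−f)δ)/sin δ ≈ 0.980, b = sin(fδ)/sin δ ≈ 0.310.
p = a·p₁ + b·p₂ ≈ (-0.018, -0.500, 0.866); φ = arcsin(p_z) ≈ 59.99°, λ = atan2(p_y, p_x) ≈ -92.02°.

≈ (60.0°N, 92.0°W)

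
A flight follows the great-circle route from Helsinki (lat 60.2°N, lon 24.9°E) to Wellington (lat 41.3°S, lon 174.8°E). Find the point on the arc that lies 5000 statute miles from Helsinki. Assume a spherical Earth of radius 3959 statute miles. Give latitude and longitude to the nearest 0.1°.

The haversine formula gives a central angle δ ≈ 2.681 rad (153.6°) between the endpoints. The total great-circle distance is δ·R ≈ 2.681 × 3959 ≈ 10614 mi, so the target fraction is f = 5000/10614 ≈ 0.471.
Interpolate at f ≈ 0.471 with slerp weights a = sin((1−f)δ)/sin δ ≈ 2.223, b = sin(fδ)/sin δ ≈ 2.144.
p = a·p₁ + b·p₂ ≈ (-0.602, 0.611, 0.514); φ = arcsin(p_z) ≈ 30.95°, λ = atan2(p_y, p_x) ≈ 134.55°.

≈ lat 31.0°N, lon 134.6°E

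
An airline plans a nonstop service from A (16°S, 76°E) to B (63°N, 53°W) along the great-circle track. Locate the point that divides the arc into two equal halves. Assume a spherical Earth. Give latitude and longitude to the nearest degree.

Write both endpoints as unit vectors p₁, p₂ with components (cos φ cos λ, cos φ sin λ, sin φ).
The central angle between the endpoints is δ = arccos(p₁·p₂) ≈ 2.118 rad (121.3°).
Interpolate at f = 1/2 with slerp weights a = sin((1−f)δ)/sin δ ≈ 1.021, b = sin(fδ)/sin δ ≈ 1.021.
p = a·p₁ + b·p₂ ≈ (0.516, 0.582, 0.628); φ = arcsin(p_z) ≈ 38.92°, λ = atan2(p_y, p_x) ≈ 48.42°.

≈ (39°N, 48°E)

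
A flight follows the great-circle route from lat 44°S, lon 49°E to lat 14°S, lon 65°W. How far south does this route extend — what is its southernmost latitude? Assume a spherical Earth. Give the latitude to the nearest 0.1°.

The great circle lies in the plane with unit normal n̂ = (p₁ × p₂)/|p₁ × p₂|.
Here n̂_z ≈ -0.642; the vertex latitude is φ_max = arccos|n̂_z| ≈ 50.1°.
Check via Clairaut: cos φ_max = |cos φ₁| · sin C = cos(44.0°)·sin(116.8°) ≈ 0.642, again giving ≈ 50.1°.

≈ 50.1°S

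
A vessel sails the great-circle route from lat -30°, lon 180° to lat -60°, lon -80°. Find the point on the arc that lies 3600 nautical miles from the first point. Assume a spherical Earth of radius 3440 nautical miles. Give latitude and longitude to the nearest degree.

Write both endpoints as unit vectors p₁, p₂ with components (cos φ cos λ, cos φ sin λ, sin φ).
The central angle between the endpoints is δ = arccos(p₁·p₂) ≈ 1.205 rad (69.0°). The total great-circle distance is δ·R ≈ 1.205 × 3440 ≈ 4145 nmi, so the target fraction is f = 3600/4145 ≈ 0.869.
Interpolate at f ≈ 0.869 with slerp weights a = sin((1−f)δ)/sin δ ≈ 0.169, b = sin(fδ)/sin δ ≈ 0.927.
p = a·p₁ + b·p₂ ≈ (-0.066, -0.456, -0.887); φ = arcsin(p_z) ≈ -62.54°, λ = atan2(p_y, p_x) ≈ -98.20°.

≈ lat -63°, lon -98°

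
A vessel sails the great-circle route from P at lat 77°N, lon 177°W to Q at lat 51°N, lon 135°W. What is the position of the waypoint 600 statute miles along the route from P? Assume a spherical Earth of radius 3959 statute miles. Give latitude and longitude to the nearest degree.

Convert each endpoint to a unit vector on the sphere (x = cos φ cos λ, y = cos φ sin λ, z = sin φ).
The central angle between the endpoints is δ = arccos(p₁·p₂) ≈ 0.531 rad (30.4°). The total great-circle distance is δ·R ≈ 0.531 × 3959 ≈ 2101 mi, so the target fraction is f = 600/2101 ≈ 0.286.
Interpolate at f ≈ 0.286 with slerp weights a = sin((1−f)δ)/sin δ ≈ 0.731, b = sin(fδ)/sin δ ≈ 0.298.
p = a·p₁ + b·p₂ ≈ (-0.297, -0.141, 0.944); φ = arcsin(p_z) ≈ 70.80°, λ = atan2(p_y, p_x) ≈ -154.55°.

≈ lat 71°N, lon 155°W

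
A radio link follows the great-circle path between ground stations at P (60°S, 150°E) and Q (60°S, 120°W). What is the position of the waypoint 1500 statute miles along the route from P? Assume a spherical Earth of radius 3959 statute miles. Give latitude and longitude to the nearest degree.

Convert each endpoint to a unit vector on the sphere (x = cos φ cos λ, y = cos φ sin λ, z = sin φ).
The central angle between the endpoints is δ = arccos(p₁·p₂) ≈ 0.723 rad (41.4°). The total great-circle distance is δ·R ≈ 0.723 × 3959 ≈ 2861 mi, so the target fraction is f = 1500/2861 ≈ 0.524.
Interpolate at f ≈ 0.524 with slerp weights a = sin((1−f)δ)/sin δ ≈ 0.510, b = sin(fδ)/sin δ ≈ 0.559.
p = a·p₁ + b·p₂ ≈ (-0.360, -0.115, -0.926); φ = arcsin(p_z) ≈ -67.77°, λ = atan2(p_y, p_x) ≈ -162.35°.

≈ (68°S, 162°W)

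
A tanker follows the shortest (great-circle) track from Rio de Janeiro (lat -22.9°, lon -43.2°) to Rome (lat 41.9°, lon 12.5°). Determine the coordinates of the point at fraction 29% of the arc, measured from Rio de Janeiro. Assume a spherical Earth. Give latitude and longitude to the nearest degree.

Write both endpoints as unit vectors p₁, p₂ with components (cos φ cos λ, cos φ sin λ, sin φ).
The central angle between the endpoints is δ = arccos(p₁·p₂) ≈ 1.444 rad (82.7°).
Interpolate at f = 0.29 with slerp weights a = sin((1−f)δ)/sin δ ≈ 0.862, b = sin(fδ)/sin δ ≈ 0.410.
p = a·p₁ + b·p₂ ≈ (0.877, -0.477, -0.062); φ = arcsin(p_z) ≈ -3.53°, λ = atan2(p_y, p_x) ≈ -28.57°.

≈ lat -4°, lon -29°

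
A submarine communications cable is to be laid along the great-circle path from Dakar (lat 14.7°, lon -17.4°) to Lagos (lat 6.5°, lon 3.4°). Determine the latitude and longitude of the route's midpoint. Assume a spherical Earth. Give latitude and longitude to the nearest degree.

≈ lat 11°, lon -7°

Convert each endpoint to a unit vector on the sphere (x = cos φ cos λ, y = cos φ sin λ, z = sin φ).
The central angle between the endpoints is δ = arccos(p₁·p₂) ≈ 0.384 rad (22.0°).
Interpolate at f = 1/2 with slerp weights a = sin((1−f)δ)/sin δ ≈ 0.509, b = sin(fδ)/sin δ ≈ 0.509.
p = a·p₁ + b·p₂ ≈ (0.975, -0.117, 0.187); φ = arcsin(p_z) ≈ 10.77°, λ = atan2(p_y, p_x) ≈ -6.86°.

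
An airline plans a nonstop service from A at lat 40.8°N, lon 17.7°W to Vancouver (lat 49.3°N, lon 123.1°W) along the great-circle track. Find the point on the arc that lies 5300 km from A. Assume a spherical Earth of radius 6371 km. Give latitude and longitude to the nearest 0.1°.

The haversine formula gives a central angle δ ≈ 1.198 rad (68.6°) between the endpoints. The total great-circle distance is δ·R ≈ 1.198 × 6371 ≈ 7632 km, so the target fraction is f = 5300/7632 ≈ 0.694.
Interpolate at f ≈ 0.694 with slerp weights a = sin((1−f)δ)/sin δ ≈ 0.384, b = sin(fδ)/sin δ ≈ 0.794.
p = a·p₁ + b·p₂ ≈ (-0.006, -0.522, 0.853); φ = arcsin(p_z) ≈ 58.53°, λ = atan2(p_y, p_x) ≈ -90.60°.

≈ lat 58.5°N, lon 90.6°W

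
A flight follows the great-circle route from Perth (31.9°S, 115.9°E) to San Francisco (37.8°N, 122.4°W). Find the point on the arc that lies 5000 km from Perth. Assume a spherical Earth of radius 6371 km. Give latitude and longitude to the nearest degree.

≈ 7°S, 156°E

The haversine formula gives a central angle δ ≈ 2.314 rad (132.6°) between the endpoints. The total great-circle distance is δ·R ≈ 2.314 × 6371 ≈ 14740 km, so the target fraction is f = 5000/14740 ≈ 0.339.
Interpolate at f ≈ 0.339 with slerp weights a = sin((1−f)δ)/sin δ ≈ 1.356, b = sin(fδ)/sin δ ≈ 0.959.
p = a·p₁ + b·p₂ ≈ (-0.909, 0.396, -0.129); φ = arcsin(p_z) ≈ -7.40°, λ = atan2(p_y, p_x) ≈ 156.47°.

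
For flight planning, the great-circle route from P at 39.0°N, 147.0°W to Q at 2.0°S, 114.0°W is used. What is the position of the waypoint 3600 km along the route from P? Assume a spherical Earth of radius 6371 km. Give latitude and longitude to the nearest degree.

≈ 14°N, 124°W

Convert each endpoint to a unit vector on the sphere (x = cos φ cos λ, y = cos φ sin λ, z = sin φ).
The central angle between the endpoints is δ = arccos(p₁·p₂) ≈ 0.890 rad (51.0°). The total great-circle distance is δ·R ≈ 0.890 × 6371 ≈ 5670 km, so the target fraction is f = 3600/5670 ≈ 0.635.
Interpolate at f ≈ 0.635 with slerp weights a = sin((1−f)δ)/sin δ ≈ 0.411, b = sin(fδ)/sin δ ≈ 0.689.
p = a·p₁ + b·p₂ ≈ (-0.548, -0.803, 0.235); φ = arcsin(p_z) ≈ 13.56°, λ = atan2(p_y, p_x) ≈ -124.30°.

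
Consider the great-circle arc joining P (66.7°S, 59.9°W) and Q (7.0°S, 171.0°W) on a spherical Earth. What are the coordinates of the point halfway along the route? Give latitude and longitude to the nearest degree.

Convert each endpoint to a unit vector on the sphere (x = cos φ cos λ, y = cos φ sin λ, z = sin φ).
The central angle between the endpoints is δ = arccos(p₁·p₂) ≈ 1.600 rad (91.7°).
Interpolate at f = 1/2 with slerp weights a = sin((1−f)δ)/sin δ ≈ 0.718, b = sin(fδ)/sin δ ≈ 0.718.
p = a·p₁ + b·p₂ ≈ (-0.561, -0.357, -0.747); φ = arcsin(p_z) ≈ -48.30°, λ = atan2(p_y, p_x) ≈ -147.54°.

≈ (48°S, 148°W)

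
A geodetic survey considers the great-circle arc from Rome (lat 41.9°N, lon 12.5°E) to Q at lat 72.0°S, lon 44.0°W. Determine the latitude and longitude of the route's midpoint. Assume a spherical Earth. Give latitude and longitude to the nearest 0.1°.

Convert each endpoint to a unit vector on the sphere (x = cos φ cos λ, y = cos φ sin λ, z = sin φ).
The central angle between the endpoints is δ = arccos(p₁·p₂) ≈ 2.104 rad (120.5°).
Interpolate at f = 1/2 with slerp weights a = sin((1−f)δ)/sin δ ≈ 1.008, b = sin(fδ)/sin δ ≈ 1.008.
p = a·p₁ + b·p₂ ≈ (0.957, -0.054, -0.286); φ = arcsin(p_z) ≈ -16.59°, λ = atan2(p_y, p_x) ≈ -3.23°.

≈ lat 16.6°S, lon 3.2°W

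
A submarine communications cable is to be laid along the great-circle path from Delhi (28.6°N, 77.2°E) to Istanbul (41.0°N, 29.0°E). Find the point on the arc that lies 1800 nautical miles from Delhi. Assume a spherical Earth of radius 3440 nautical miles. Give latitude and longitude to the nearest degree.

≈ (40°N, 43°E)

Write both endpoints as unit vectors p₁, p₂ with components (cos φ cos λ, cos φ sin λ, sin φ).
The central angle between the endpoints is δ = arccos(p₁·p₂) ≈ 0.714 rad (40.9°). The total great-circle distance is δ·R ≈ 0.714 × 3440 ≈ 2456 nmi, so the target fraction is f = 1800/2456 ≈ 0.733.
Interpolate at f ≈ 0.733 with slerp weights a = sin((1−f)δ)/sin δ ≈ 0.290, b = sin(fδ)/sin δ ≈ 0.763.
p = a·p₁ + b·p₂ ≈ (0.560, 0.527, 0.639); φ = arcsin(p_z) ≈ 39.73°, λ = atan2(p_y, p_x) ≈ 43.27°.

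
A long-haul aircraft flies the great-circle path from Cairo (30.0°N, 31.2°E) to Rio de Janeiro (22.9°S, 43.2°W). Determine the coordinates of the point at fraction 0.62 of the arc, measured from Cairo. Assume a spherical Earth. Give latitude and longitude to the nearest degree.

From cos δ = sin φ₁ sin φ₂ + cos φ₁ cos φ₂ cos Δλ, the central angle is δ ≈ 1.551 rad (88.9°).
Interpolate at f = 0.62 with slerp weights a = sin((1−f)δ)/sin δ ≈ 0.556, b = sin(fδ)/sin δ ≈ 0.820.
p = a·p₁ + b·p₂ ≈ (0.963, -0.268, -0.041); φ = arcsin(p_z) ≈ -2.36°, λ = atan2(p_y, p_x) ≈ -15.55°.

≈ 2°S, 16°W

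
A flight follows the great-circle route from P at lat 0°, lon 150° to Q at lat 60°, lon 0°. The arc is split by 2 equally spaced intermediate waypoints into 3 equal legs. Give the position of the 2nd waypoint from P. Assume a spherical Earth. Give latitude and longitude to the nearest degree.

Convert each endpoint to a unit vector on the sphere (x = cos φ cos λ, y = cos φ sin λ, z = sin φ).
The central angle between the endpoints is δ = arccos(p₁·p₂) ≈ 2.019 rad (115.7°).
Interpolate at f = 2/3 with slerp weights a = sin((1−f)δ)/sin δ ≈ 0.691, b = sin(fδ)/sin δ ≈ 1.081.
p = a·p₁ + b·p₂ ≈ (-0.058, 0.346, 0.937); φ = arcsin(p_z) ≈ 69.48°, λ = atan2(p_y, p_x) ≈ 99.54°.

≈ lat 69°, lon 100°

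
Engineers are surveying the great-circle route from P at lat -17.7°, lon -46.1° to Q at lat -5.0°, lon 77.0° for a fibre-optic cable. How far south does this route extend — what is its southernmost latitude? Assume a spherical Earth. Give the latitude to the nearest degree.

≈ -24°

The great circle lies in the plane with unit normal n̂ = (p₁ × p₂)/|p₁ × p₂|.
Here n̂_z ≈ +0.913; the vertex latitude is φ_max = arccos|n̂_z| ≈ 24.1°.
Check via Clairaut: cos φ_max = |cos φ₁| · sin C = cos(17.7°)·sin(106.6°) ≈ 0.913, again giving ≈ 24.1°.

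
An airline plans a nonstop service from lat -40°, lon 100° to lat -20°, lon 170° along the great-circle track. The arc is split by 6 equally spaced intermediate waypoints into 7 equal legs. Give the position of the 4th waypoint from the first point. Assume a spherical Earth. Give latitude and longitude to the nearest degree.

The haversine formula gives a central angle δ ≈ 1.086 rad (62.2°) between the endpoints.
Interpolate at f = 4/7 with slerp weights a = sin((1−f)δ)/sin δ ≈ 0.507, b = sin(fδ)/sin δ ≈ 0.657.
p = a·p₁ + b·p₂ ≈ (-0.676, 0.490, -0.551); φ = arcsin(p_z) ≈ -33.42°, λ = atan2(p_y, p_x) ≈ 144.06°.

≈ lat -33°, lon 144°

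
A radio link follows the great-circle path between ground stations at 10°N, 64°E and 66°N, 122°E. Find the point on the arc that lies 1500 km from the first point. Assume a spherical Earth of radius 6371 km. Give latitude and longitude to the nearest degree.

≈ 22°N, 69°E

The haversine formula gives a central angle δ ≈ 1.191 rad (68.2°) between the endpoints. The total great-circle distance is δ·R ≈ 1.191 × 6371 ≈ 7587 km, so the target fraction is f = 1500/7587 ≈ 0.198.
Interpolate at f ≈ 0.198 with slerp weights a = sin((1−f)δ)/sin δ ≈ 0.879, b = sin(fδ)/sin δ ≈ 0.251.
p = a·p₁ + b·p₂ ≈ (0.325, 0.865, 0.382); φ = arcsin(p_z) ≈ 22.47°, λ = atan2(p_y, p_x) ≈ 69.38°.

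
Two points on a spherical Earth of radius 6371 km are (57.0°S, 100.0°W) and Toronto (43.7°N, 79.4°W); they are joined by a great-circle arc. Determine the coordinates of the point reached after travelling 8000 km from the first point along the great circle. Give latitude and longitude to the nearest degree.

≈ (14°N, 85°W)

Convert each endpoint to a unit vector on the sphere (x = cos φ cos λ, y = cos φ sin λ, z = sin φ).
The central angle between the endpoints is δ = arccos(p₁·p₂) ≈ 1.783 rad (102.2°). The total great-circle distance is δ·R ≈ 1.783 × 6371 ≈ 11361 km, so the target fraction is f = 8000/11361 ≈ 0.704.
Interpolate at f ≈ 0.704 with slerp weights a = sin((1−f)δ)/sin δ ≈ 0.515, b = sin(fδ)/sin δ ≈ 0.973.
p = a·p₁ + b·p₂ ≈ (0.081, -0.967, 0.240); φ = arcsin(p_z) ≈ 13.89°, λ = atan2(p_y, p_x) ≈ -85.23°.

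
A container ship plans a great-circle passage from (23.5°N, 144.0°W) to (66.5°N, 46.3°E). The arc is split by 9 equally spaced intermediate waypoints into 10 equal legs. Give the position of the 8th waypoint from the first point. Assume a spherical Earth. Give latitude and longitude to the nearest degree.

Convert each endpoint to a unit vector on the sphere (x = cos φ cos λ, y = cos φ sin λ, z = sin φ).
The central angle between the endpoints is δ = arccos(p₁·p₂) ≈ 1.565 rad (89.7°).
Interpolate at f = 8/10 with slerp weights a = sin((1−f)δ)/sin δ ≈ 0.308, b = sin(fδ)/sin δ ≈ 0.950.
p = a·p₁ + b·p₂ ≈ (0.033, 0.108, 0.994); φ = arcsin(p_z) ≈ 83.52°, λ = atan2(p_y, p_x) ≈ 72.90°.

≈ (84°N, 73°E)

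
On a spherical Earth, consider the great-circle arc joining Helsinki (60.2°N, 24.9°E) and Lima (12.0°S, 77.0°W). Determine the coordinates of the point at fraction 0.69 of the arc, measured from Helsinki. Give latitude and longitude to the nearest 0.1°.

≈ (16.5°N, 60.3°W)

Write both endpoints as unit vectors p₁, p₂ with components (cos φ cos λ, cos φ sin λ, sin φ).
The central angle between the endpoints is δ = arccos(p₁·p₂) ≈ 1.855 rad (106.3°).
Interpolate at f = 0.69 with slerp weights a = sin((1−f)δ)/sin δ ≈ 0.567, b = sin(fδ)/sin δ ≈ 0.998.
p = a·p₁ + b·p₂ ≈ (0.475, -0.833, 0.284); φ = arcsin(p_z) ≈ 16.51°, λ = atan2(p_y, p_x) ≈ -60.29°.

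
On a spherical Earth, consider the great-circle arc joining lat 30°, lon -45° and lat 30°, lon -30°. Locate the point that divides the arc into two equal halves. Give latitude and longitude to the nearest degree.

From cos δ = sin φ₁ sin φ₂ + cos φ₁ cos φ₂ cos Δλ, the central angle is δ ≈ 0.227 rad (13.0°).
Interpolate at f = 1/2 with slerp weights a = sin((1−f)δ)/sin δ ≈ 0.503, b = sin(fδ)/sin δ ≈ 0.503.
p = a·p₁ + b·p₂ ≈ (0.686, -0.526, 0.503); φ = arcsin(p_z) ≈ 30.21°, λ = atan2(p_y, p_x) ≈ -37.50°.

≈ lat 30°, lon -37°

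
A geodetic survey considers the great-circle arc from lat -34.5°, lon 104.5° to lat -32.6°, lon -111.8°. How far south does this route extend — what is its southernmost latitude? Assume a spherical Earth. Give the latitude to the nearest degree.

The great circle lies in the plane with unit normal n̂ = (p₁ × p₂)/|p₁ × p₂|.
Here n̂_z ≈ +0.425; the vertex latitude is φ_max = arccos|n̂_z| ≈ 64.8°.
Check via Clairaut: cos φ_max = |cos φ₁| · sin C = cos(34.5°)·sin(149.0°) ≈ 0.425, again giving ≈ 64.8°.

≈ -65°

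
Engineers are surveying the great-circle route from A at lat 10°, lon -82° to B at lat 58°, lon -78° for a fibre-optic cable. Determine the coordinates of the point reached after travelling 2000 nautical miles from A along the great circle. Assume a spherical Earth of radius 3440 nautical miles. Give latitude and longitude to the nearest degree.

≈ lat 43°, lon -80°

Write both endpoints as unit vectors p₁, p₂ with components (cos φ cos λ, cos φ sin λ, sin φ).
The central angle between the endpoints is δ = arccos(p₁·p₂) ≈ 0.839 rad (48.1°). The total great-circle distance is δ·R ≈ 0.839 × 3440 ≈ 2888 nmi, so the target fraction is f = 2000/2888 ≈ 0.693.
Interpolate at f ≈ 0.693 with slerp weights a = sin((1−f)δ)/sin δ ≈ 0.343, b = sin(fδ)/sin δ ≈ 0.738.
p = a·p₁ + b·p₂ ≈ (0.128, -0.717, 0.685); φ = arcsin(p_z) ≈ 43.26°, λ = atan2(p_y, p_x) ≈ -79.85°.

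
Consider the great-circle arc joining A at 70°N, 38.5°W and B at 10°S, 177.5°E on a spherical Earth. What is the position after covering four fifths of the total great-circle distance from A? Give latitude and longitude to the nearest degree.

Convert each endpoint to a unit vector on the sphere (x = cos φ cos λ, y = cos φ sin λ, z = sin φ).
The central angle between the endpoints is δ = arccos(p₁·p₂) ≈ 2.022 rad (115.8°).
Interpolate at f = 4/5 with slerp weights a = sin((1−f)δ)/sin δ ≈ 0.437, b = sin(fδ)/sin δ ≈ 1.110.
p = a·p₁ + b·p₂ ≈ (-0.975, -0.045, 0.218); φ = arcsin(p_z) ≈ 12.59°, λ = atan2(p_y, p_x) ≈ -177.33°.

≈ 13°N, 177°W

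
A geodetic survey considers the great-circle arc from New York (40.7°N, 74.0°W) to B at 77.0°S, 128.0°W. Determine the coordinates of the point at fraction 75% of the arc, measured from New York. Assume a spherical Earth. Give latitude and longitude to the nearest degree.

≈ 49°S, 93°W

Write both endpoints as unit vectors p₁, p₂ with components (cos φ cos λ, cos φ sin λ, sin φ).
The central angle between the endpoints is δ = arccos(p₁·p₂) ≈ 2.135 rad (122.4°).
Interpolate at f = 0.75 with slerp weights a = sin((1−f)δ)/sin δ ≈ 0.602, b = sin(fδ)/sin δ ≈ 1.183.
p = a·p₁ + b·p₂ ≈ (-0.038, -0.649, -0.760); φ = arcsin(p_z) ≈ -49.47°, λ = atan2(p_y, p_x) ≈ -93.35°.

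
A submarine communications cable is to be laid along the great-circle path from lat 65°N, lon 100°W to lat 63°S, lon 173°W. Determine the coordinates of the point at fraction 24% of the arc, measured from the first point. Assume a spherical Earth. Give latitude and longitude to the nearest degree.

≈ lat 36°N, lon 126°W

From cos δ = sin φ₁ sin φ₂ + cos φ₁ cos φ₂ cos Δλ, the central angle is δ ≈ 2.421 rad (138.7°).
Interpolate at f = 0.24 with slerp weights a = sin((1−f)δ)/sin δ ≈ 1.461, b = sin(fδ)/sin δ ≈ 0.832.
p = a·p₁ + b·p₂ ≈ (-0.482, -0.654, 0.583); φ = arcsin(p_z) ≈ 35.65°, λ = atan2(p_y, p_x) ≈ -126.39°.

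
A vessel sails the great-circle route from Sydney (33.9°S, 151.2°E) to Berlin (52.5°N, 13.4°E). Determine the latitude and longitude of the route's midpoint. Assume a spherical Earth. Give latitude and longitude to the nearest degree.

The haversine formula gives a central angle δ ≈ 2.527 rad (144.8°) between the endpoints.
Interpolate at f = 1/2 with slerp weights a = sin((1−f)δ)/sin δ ≈ 1.652, b = sin(fδ)/sin δ ≈ 1.652.
p = a·p₁ + b·p₂ ≈ (-0.223, 0.894, 0.389); φ = arcsin(p_z) ≈ 22.91°, λ = atan2(p_y, p_x) ≈ 104.03°.

≈ 23°N, 104°E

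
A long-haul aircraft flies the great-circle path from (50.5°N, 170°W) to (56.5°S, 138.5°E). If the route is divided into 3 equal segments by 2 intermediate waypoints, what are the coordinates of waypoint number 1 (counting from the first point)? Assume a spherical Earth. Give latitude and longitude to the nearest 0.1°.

≈ (14.9°N, 172.1°E)

From cos δ = sin φ₁ sin φ₂ + cos φ₁ cos φ₂ cos Δλ, the central angle is δ ≈ 2.010 rad (115.1°).
Interpolate at f = 1/3 with slerp weights a = sin((1−f)δ)/sin δ ≈ 1.075, b = sin(fδ)/sin δ ≈ 0.686.
p = a·p₁ + b·p₂ ≈ (-0.957, 0.132, 0.258); φ = arcsin(p_z) ≈ 14.94°, λ = atan2(p_y, p_x) ≈ 172.14°.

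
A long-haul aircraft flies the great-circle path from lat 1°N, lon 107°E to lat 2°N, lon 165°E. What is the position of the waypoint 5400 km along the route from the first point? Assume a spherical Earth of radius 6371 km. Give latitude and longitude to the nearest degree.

Write both endpoints as unit vectors p₁, p₂ with components (cos φ cos λ, cos φ sin λ, sin φ).
The central angle between the endpoints is δ = arccos(p₁·p₂) ≈ 1.012 rad (58.0°). The total great-circle distance is δ·R ≈ 1.012 × 6371 ≈ 6448 km, so the target fraction is f = 5400/6448 ≈ 0.838.
Interpolate at f ≈ 0.838 with slerp weights a = sin((1−f)δ)/sin δ ≈ 0.193, b = sin(fδ)/sin δ ≈ 0.884.
p = a·p₁ + b·p₂ ≈ (-0.910, 0.413, 0.034); φ = arcsin(p_z) ≈ 1.96°, λ = atan2(p_y, p_x) ≈ 155.57°.

≈ lat 2°N, lon 156°E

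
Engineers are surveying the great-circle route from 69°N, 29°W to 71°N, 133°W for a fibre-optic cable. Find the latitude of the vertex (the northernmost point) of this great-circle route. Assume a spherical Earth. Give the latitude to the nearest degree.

The great circle lies in the plane with unit normal n̂ = (p₁ × p₂)/|p₁ × p₂|.
Here n̂_z ≈ -0.218; the vertex latitude is φ_max = arccos|n̂_z| ≈ 77.4°.
Check via Clairaut: cos φ_max = |cos φ₁| · sin C = cos(69.0°)·sin(37.5°) ≈ 0.218, again giving ≈ 77.4°.

≈ 77°N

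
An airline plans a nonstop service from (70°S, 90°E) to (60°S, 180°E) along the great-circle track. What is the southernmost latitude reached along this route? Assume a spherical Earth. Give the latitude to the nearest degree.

The great circle lies in the plane with unit normal n̂ = (p₁ × p₂)/|p₁ × p₂|.
Here n̂_z ≈ +0.294; the vertex latitude is φ_max = arccos|n̂_z| ≈ 72.9°.

≈ 73°S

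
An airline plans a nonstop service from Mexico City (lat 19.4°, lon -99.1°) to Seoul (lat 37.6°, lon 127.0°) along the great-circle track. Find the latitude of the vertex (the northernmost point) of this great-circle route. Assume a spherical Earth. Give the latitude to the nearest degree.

≈ 55°

The great circle lies in the plane with unit normal n̂ = (p₁ × p₂)/|p₁ × p₂|.
Here n̂_z ≈ -0.567; the vertex latitude is φ_max = arccos|n̂_z| ≈ 55.4°.
Check via Clairaut: cos φ_max = |cos φ₁| · sin C = cos(19.4°)·sin(37.0°) ≈ 0.567, again giving ≈ 55.4°.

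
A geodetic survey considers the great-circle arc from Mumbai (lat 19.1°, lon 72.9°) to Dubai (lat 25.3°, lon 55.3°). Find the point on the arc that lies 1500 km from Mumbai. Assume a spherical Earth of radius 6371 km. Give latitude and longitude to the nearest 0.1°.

Write both endpoints as unit vectors p₁, p₂ with components (cos φ cos λ, cos φ sin λ, sin φ).
The central angle between the endpoints is δ = arccos(p₁·p₂) ≈ 0.304 rad (17.4°). The total great-circle distance is δ·R ≈ 0.304 × 6371 ≈ 1936 km, so the target fraction is f = 1500/1936 ≈ 0.775.
Interpolate at f ≈ 0.775 with slerp weights a = sin((1−f)δ)/sin δ ≈ 0.229, b = sin(fδ)/sin δ ≈ 0.779.
p = a·p₁ + b·p₂ ≈ (0.465, 0.786, 0.408); φ = arcsin(p_z) ≈ 24.07°, λ = atan2(p_y, p_x) ≈ 59.40°.

≈ lat 24.1°, lon 59.4°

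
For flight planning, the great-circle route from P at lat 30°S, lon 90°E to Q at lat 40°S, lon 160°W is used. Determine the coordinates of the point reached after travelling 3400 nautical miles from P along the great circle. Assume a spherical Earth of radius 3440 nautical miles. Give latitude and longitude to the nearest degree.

From cos δ = sin φ₁ sin φ₂ + cos φ₁ cos φ₂ cos Δλ, the central angle is δ ≈ 1.476 rad (84.6°). The total great-circle distance is δ·R ≈ 1.476 × 3440 ≈ 5078 nmi, so the target fraction is f = 3400/5078 ≈ 0.670.
Interpolate at f ≈ 0.670 with slerp weights a = sin((1−f)δ)/sin δ ≈ 0.471, b = sin(fδ)/sin δ ≈ 0.839.
p = a·p₁ + b·p₂ ≈ (-0.604, 0.188, -0.775); φ = arcsin(p_z) ≈ -50.77°, λ = atan2(p_y, p_x) ≈ 162.71°.

≈ lat 51°S, lon 163°E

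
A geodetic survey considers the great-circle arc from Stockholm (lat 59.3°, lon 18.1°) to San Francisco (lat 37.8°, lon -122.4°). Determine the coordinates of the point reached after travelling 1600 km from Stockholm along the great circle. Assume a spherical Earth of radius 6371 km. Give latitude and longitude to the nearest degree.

Convert each endpoint to a unit vector on the sphere (x = cos φ cos λ, y = cos φ sin λ, z = sin φ).
The central angle between the endpoints is δ = arccos(p₁·p₂) ≈ 1.353 rad (77.5°). The total great-circle distance is δ·R ≈ 1.353 × 6371 ≈ 8622 km, so the target fraction is f = 1600/8622 ≈ 0.186.
Interpolate at f ≈ 0.186 with slerp weights a = sin((1−f)δ)/sin δ ≈ 0.914, b = sin(fδ)/sin δ ≈ 0.254.
p = a·p₁ + b·p₂ ≈ (0.336, -0.025, 0.942); φ = arcsin(p_z) ≈ 70.33°, λ = atan2(p_y, p_x) ≈ -4.24°.

≈ lat 70°, lon -4°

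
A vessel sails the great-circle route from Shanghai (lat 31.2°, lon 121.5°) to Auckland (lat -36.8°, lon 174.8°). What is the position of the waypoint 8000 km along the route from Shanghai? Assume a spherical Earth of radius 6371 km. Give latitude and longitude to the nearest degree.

≈ lat -27°, lon 165°

Write both endpoints as unit vectors p₁, p₂ with components (cos φ cos λ, cos φ sin λ, sin φ).
The central angle between the endpoints is δ = arccos(p₁·p₂) ≈ 1.472 rad (84.3°). The total great-circle distance is δ·R ≈ 1.472 × 6371 ≈ 9376 km, so the target fraction is f = 8000/9376 ≈ 0.853.
Interpolate at f ≈ 0.853 with slerp weights a = sin((1−f)δ)/sin δ ≈ 0.215, b = sin(fδ)/sin δ ≈ 0.955.
p = a·p₁ + b·p₂ ≈ (-0.858, 0.226, -0.461); φ = arcsin(p_z) ≈ -27.44°, λ = atan2(p_y, p_x) ≈ 165.22°.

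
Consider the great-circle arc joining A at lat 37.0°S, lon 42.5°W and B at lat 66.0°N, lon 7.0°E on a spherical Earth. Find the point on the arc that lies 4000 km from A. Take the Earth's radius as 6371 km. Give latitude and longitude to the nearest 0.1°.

≈ lat 2.5°S, lon 31.4°W

From cos δ = sin φ₁ sin φ₂ + cos φ₁ cos φ₂ cos Δλ, the central angle is δ ≈ 1.916 rad (109.8°). The total great-circle distance is δ·R ≈ 1.916 × 6371 ≈ 12210 km, so the target fraction is f = 4000/12210 ≈ 0.328.
Interpolate at f ≈ 0.328 with slerp weights a = sin((1−f)δ)/sin δ ≈ 1.021, b = sin(fδ)/sin δ ≈ 0.624.
p = a·p₁ + b·p₂ ≈ (0.853, -0.520, -0.044); φ = arcsin(p_z) ≈ -2.52°, λ = atan2(p_y, p_x) ≈ -31.36°.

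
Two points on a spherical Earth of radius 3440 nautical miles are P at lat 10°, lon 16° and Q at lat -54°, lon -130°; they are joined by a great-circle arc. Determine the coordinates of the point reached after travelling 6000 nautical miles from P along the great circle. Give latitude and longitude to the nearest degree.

From cos δ = sin φ₁ sin φ₂ + cos φ₁ cos φ₂ cos Δλ, the central angle is δ ≈ 2.240 rad (128.3°). The total great-circle distance is δ·R ≈ 2.240 × 3440 ≈ 7706 nmi, so the target fraction is f = 6000/7706 ≈ 0.779.
Interpolate at f ≈ 0.779 with slerp weights a = sin((1−f)δ)/sin δ ≈ 0.607, b = sin(fδ)/sin δ ≈ 1.256.
p = a·p₁ + b·p₂ ≈ (0.100, -0.401, -0.911); φ = arcsin(p_z) ≈ -65.60°, λ = atan2(p_y, p_x) ≈ -76.03°.

≈ lat -66°, lon -76°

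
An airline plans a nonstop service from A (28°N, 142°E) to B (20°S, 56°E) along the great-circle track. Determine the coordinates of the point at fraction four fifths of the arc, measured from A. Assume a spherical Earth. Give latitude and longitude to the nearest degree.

≈ (10°S, 73°E)

The haversine formula gives a central angle δ ≈ 1.674 rad (95.9°) between the endpoints.
Interpolate at f = 4/5 with slerp weights a = sin((1−f)δ)/sin δ ≈ 0.330, b = sin(fδ)/sin δ ≈ 0.978.
p = a·p₁ + b·p₂ ≈ (0.284, 0.942, -0.180); φ = arcsin(p_z) ≈ -10.35°, λ = atan2(p_y, p_x) ≈ 73.20°.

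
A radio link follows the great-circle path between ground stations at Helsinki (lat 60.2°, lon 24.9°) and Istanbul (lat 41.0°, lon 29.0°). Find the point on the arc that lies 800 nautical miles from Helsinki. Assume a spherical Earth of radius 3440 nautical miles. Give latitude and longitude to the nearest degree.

≈ lat 47°, lon 28°

The haversine formula gives a central angle δ ≈ 0.338 rad (19.4°) between the endpoints. The total great-circle distance is δ·R ≈ 0.338 × 3440 ≈ 1163 nmi, so the target fraction is f = 800/1163 ≈ 0.688.
Interpolate at f ≈ 0.688 with slerp weights a = sin((1−f)δ)/sin δ ≈ 0.317, b = sin(fδ)/sin δ ≈ 0.695.
p = a·p₁ + b·p₂ ≈ (0.602, 0.321, 0.731); φ = arcsin(p_z) ≈ 47.00°, λ = atan2(p_y, p_x) ≈ 28.05°.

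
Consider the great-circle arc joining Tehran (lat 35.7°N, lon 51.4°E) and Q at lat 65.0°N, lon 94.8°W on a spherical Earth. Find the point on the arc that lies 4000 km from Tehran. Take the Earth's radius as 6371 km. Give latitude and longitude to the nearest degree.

From cos δ = sin φ₁ sin φ₂ + cos φ₁ cos φ₂ cos Δλ, the central angle is δ ≈ 1.325 rad (75.9°). The total great-circle distance is δ·R ≈ 1.325 × 6371 ≈ 8439 km, so the target fraction is f = 4000/8439 ≈ 0.474.
Interpolate at f ≈ 0.474 with slerp weights a = sin((1−f)δ)/sin δ ≈ 0.662, b = sin(fδ)/sin δ ≈ 0.606.
p = a·p₁ + b·p₂ ≈ (0.314, 0.165, 0.935); φ = arcsin(p_z) ≈ 69.24°, λ = atan2(p_y, p_x) ≈ 27.72°.

≈ lat 69°N, lon 28°E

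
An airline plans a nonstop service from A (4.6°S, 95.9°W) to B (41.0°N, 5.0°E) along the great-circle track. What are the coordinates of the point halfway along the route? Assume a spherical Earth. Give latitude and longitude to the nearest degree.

≈ (27°N, 55°W)

The haversine formula gives a central angle δ ≈ 1.767 rad (101.2°) between the endpoints.
Interpolate at f = 1/2 with slerp weights a = sin((1−f)δ)/sin δ ≈ 0.788, b = sin(fδ)/sin δ ≈ 0.788.
p = a·p₁ + b·p₂ ≈ (0.512, -0.730, 0.454); φ = arcsin(p_z) ≈ 26.99°, λ = atan2(p_y, p_x) ≈ -54.95°.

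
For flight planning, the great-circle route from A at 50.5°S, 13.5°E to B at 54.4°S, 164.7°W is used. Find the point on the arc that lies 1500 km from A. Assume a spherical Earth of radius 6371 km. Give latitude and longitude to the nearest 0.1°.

≈ 64.0°S, 12.9°E

Write both endpoints as unit vectors p₁, p₂ with components (cos φ cos λ, cos φ sin λ, sin φ).
The central angle between the endpoints is δ = arccos(p₁·p₂) ≈ 1.311 rad (75.1°). The total great-circle distance is δ·R ≈ 1.311 × 6371 ≈ 8350 km, so the target fraction is f = 1500/8350 ≈ 0.180.
Interpolate at f ≈ 0.180 with slerp weights a = sin((1−f)δ)/sin δ ≈ 0.910, b = sin(fδ)/sin δ ≈ 0.241.
p = a·p₁ + b·p₂ ≈ (0.427, 0.098, -0.899); φ = arcsin(p_z) ≈ -63.99°, λ = atan2(p_y, p_x) ≈ 12.92°.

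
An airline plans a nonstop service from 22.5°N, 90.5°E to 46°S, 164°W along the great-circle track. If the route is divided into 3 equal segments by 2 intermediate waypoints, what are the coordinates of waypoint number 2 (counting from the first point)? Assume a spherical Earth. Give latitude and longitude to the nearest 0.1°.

≈ 31.1°S, 149.2°E

Convert each endpoint to a unit vector on the sphere (x = cos φ cos λ, y = cos φ sin λ, z = sin φ).
The central angle between the endpoints is δ = arccos(p₁·p₂) ≈ 2.034 rad (116.5°).
Interpolate at f = 2/3 with slerp weights a = sin((1−f)δ)/sin δ ≈ 0.701, b = sin(fδ)/sin δ ≈ 1.092.
p = a·p₁ + b·p₂ ≈ (-0.735, 0.439, -0.517); φ = arcsin(p_z) ≈ -31.15°, λ = atan2(p_y, p_x) ≈ 149.17°.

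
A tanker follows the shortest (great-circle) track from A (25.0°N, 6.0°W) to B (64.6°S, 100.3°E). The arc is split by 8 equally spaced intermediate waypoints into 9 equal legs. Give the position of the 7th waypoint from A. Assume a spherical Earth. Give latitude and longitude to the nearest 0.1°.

Write both endpoints as unit vectors p₁, p₂ with components (cos φ cos λ, cos φ sin λ, sin φ).
The central angle between the endpoints is δ = arccos(p₁·p₂) ≈ 2.084 rad (119.4°).
Interpolate at f = 7/9 with slerp weights a = sin((1−f)δ)/sin δ ≈ 0.513, b = sin(fδ)/sin δ ≈ 1.146.
p = a·p₁ + b·p₂ ≈ (0.374, 0.435, -0.819); φ = arcsin(p_z) ≈ -54.97°, λ = atan2(p_y, p_x) ≈ 49.31°.

≈ (55.0°S, 49.3°E)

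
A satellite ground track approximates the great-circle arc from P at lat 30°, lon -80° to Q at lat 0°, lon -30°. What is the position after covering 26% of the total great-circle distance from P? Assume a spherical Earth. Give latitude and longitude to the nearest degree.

Convert each endpoint to a unit vector on the sphere (x = cos φ cos λ, y = cos φ sin λ, z = sin φ).
The central angle between the endpoints is δ = arccos(p₁·p₂) ≈ 0.980 rad (56.2°).
Interpolate at f = 0.26 with slerp weights a = sin((1−f)δ)/sin δ ≈ 0.799, b = sin(fδ)/sin δ ≈ 0.304.
p = a·p₁ + b·p₂ ≈ (0.383, -0.833, 0.399); φ = arcsin(p_z) ≈ 23.54°, λ = atan2(p_y, p_x) ≈ -65.31°.

≈ lat 24°, lon -65°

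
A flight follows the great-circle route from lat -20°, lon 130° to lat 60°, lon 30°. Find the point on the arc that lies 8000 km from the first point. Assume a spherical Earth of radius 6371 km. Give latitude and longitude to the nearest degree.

≈ lat 41°, lon 88°

Convert each endpoint to a unit vector on the sphere (x = cos φ cos λ, y = cos φ sin λ, z = sin φ).
The central angle between the endpoints is δ = arccos(p₁·p₂) ≈ 1.958 rad (112.2°). The total great-circle distance is δ·R ≈ 1.958 × 6371 ≈ 12476 km, so the target fraction is f = 8000/12476 ≈ 0.641.
Interpolate at f ≈ 0.641 with slerp weights a = sin((1−f)δ)/sin δ ≈ 0.698, b = sin(fδ)/sin δ ≈ 1.027.
p = a·p₁ + b·p₂ ≈ (0.023, 0.759, 0.651); φ = arcsin(p_z) ≈ 40.59°, λ = atan2(p_y, p_x) ≈ 88.25°.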